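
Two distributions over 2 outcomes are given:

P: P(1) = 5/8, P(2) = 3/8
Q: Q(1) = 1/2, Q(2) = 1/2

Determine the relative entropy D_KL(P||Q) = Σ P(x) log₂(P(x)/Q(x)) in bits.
0.0456 bits

D_KL(P||Q) = Σ P(x) log₂(P(x)/Q(x))

Computing term by term:
  P(1)·log₂(P(1)/Q(1)) = (5/8)·log₂((5/8)/(1/2)) = 0.20121
  P(2)·log₂(P(2)/Q(2)) = (3/8)·log₂((3/8)/(1/2)) = -0.15564

D_KL(P||Q) = 0.20121 - 0.15564 = 0.04557 ≈ 0.0456 bits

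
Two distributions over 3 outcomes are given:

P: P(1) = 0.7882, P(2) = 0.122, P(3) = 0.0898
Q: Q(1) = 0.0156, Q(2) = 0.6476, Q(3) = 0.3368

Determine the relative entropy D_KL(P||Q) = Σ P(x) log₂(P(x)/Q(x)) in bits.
3.9953 bits

D_KL(P||Q) = Σ P(x) log₂(P(x)/Q(x))

Computing term by term:
  P(1)·log₂(P(1)/Q(1)) = 0.7882·log₂(0.7882/0.0156) = 4.46038
  P(2)·log₂(P(2)/Q(2)) = 0.122·log₂(0.122/0.6476) = -0.29380
  P(3)·log₂(P(3)/Q(3)) = 0.0898·log₂(0.0898/0.3368) = -0.17126

D_KL(P||Q) = 4.46038 - 0.29380 - 0.17126 = 3.99532 ≈ 3.9953 bits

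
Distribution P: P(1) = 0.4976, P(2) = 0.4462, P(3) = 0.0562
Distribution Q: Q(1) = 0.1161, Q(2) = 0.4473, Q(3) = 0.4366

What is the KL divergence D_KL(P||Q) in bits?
0.8770 bits

D_KL(P||Q) = Σ P(x) log₂(P(x)/Q(x))

Computing term by term:
  P(1)·log₂(P(1)/Q(1)) = 0.4976·log₂(0.4976/0.1161) = 1.04477
  P(2)·log₂(P(2)/Q(2)) = 0.4462·log₂(0.4462/0.4473) = -0.00159
  P(3)·log₂(P(3)/Q(3)) = 0.0562·log₂(0.0562/0.4366) = -0.16622

D_KL(P||Q) = 1.04477 - 0.00159 - 0.16622 = 0.87696 ≈ 0.8770 bits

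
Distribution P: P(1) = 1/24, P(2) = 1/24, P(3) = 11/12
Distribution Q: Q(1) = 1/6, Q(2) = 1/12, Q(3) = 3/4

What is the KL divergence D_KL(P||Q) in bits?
0.1404 bits

D_KL(P||Q) = Σ P(x) log₂(P(x)/Q(x))

Computing term by term:
  P(1)·log₂(P(1)/Q(1)) = (1/24)·log₂((1/24)/(1/6)) = -0.08333
  P(2)·log₂(P(2)/Q(2)) = (1/24)·log₂((1/24)/(1/12)) = -0.04167
  P(3)·log₂(P(3)/Q(3)) = (11/12)·log₂((11/12)/(3/4)) = 0.26538

D_KL(P||Q) = -0.08333 - 0.04167 + 0.26538 = 0.14038 ≈ 0.1404 bits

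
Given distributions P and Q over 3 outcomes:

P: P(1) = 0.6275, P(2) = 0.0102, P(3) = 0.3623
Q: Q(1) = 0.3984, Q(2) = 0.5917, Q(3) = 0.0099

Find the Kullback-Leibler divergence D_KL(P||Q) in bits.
2.2332 bits

D_KL(P||Q) = Σ P(x) log₂(P(x)/Q(x))

Computing term by term:
  P(1)·log₂(P(1)/Q(1)) = 0.6275·log₂(0.6275/0.3984) = 0.41126
  P(2)·log₂(P(2)/Q(2)) = 0.0102·log₂(0.0102/0.5917) = -0.05975
  P(3)·log₂(P(3)/Q(3)) = 0.3623·log₂(0.3623/0.0099) = 1.88165

D_KL(P||Q) = 0.41126 - 0.05975 + 1.88165 = 2.23316 ≈ 2.2332 bits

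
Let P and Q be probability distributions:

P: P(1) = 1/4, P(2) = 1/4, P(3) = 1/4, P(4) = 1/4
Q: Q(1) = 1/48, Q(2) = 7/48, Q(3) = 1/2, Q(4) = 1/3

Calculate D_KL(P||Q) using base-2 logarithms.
0.7369 bits

D_KL(P||Q) = Σ P(x) log₂(P(x)/Q(x))

Computing term by term:
  P(1)·log₂(P(1)/Q(1)) = (1/4)·log₂((1/4)/(1/48)) = 0.89624
  P(2)·log₂(P(2)/Q(2)) = (1/4)·log₂((1/4)/(7/48)) = 0.19440
  P(3)·log₂(P(3)/Q(3)) = (1/4)·log₂((1/4)/(1/2)) = -0.25000
  P(4)·log₂(P(4)/Q(4)) = (1/4)·log₂((1/4)/(1/3)) = -0.10376

D_KL(P||Q) = 0.89624 + 0.19440 - 0.25000 - 0.10376 = 0.73688 ≈ 0.7369 bits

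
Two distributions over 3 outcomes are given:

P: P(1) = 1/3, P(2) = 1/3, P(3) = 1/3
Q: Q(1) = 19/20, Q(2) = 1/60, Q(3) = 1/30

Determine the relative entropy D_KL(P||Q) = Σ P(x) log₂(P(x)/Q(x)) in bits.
2.0443 bits

D_KL(P||Q) = Σ P(x) log₂(P(x)/Q(x))

Computing term by term:
  P(1)·log₂(P(1)/Q(1)) = (1/3)·log₂((1/3)/(19/20)) = -0.50365
  P(2)·log₂(P(2)/Q(2)) = (1/3)·log₂((1/3)/(1/60)) = 1.44064
  P(3)·log₂(P(3)/Q(3)) = (1/3)·log₂((1/3)/(1/30)) = 1.10731

D_KL(P||Q) = -0.50365 + 1.44064 + 1.10731 = 2.04430 ≈ 2.0443 bits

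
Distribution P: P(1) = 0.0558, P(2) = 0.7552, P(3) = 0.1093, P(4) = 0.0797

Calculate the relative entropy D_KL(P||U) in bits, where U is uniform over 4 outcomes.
0.8219 bits

U(i) = 1/4 for all i

D_KL(P||U) = Σ P(x) log₂(P(x) / (1/4))
           = Σ P(x) log₂(P(x)) + log₂(4)
           = log₂(4) - H(P)

H(P) = -Σ P(x) log₂(P(x)):
  -P(1)·log₂(P(1)) = -(0.0558)·log₂(0.0558) = 0.23233
  -P(2)·log₂(P(2)) = -(0.7552)·log₂(0.7552) = 0.30591
  -P(3)·log₂(P(3)) = -(0.1093)·log₂(0.1093) = 0.34906
  -P(4)·log₂(P(4)) = -(0.0797)·log₂(0.0797) = 0.29085
H(P) = 0.23233 + 0.30591 + 0.34906 + 0.29085 = 1.17815 bits

log₂(4) = 2.00000 bits

D_KL(P||U) = 2.00000 - 1.17815 = 0.82185 ≈ 0.8219 bits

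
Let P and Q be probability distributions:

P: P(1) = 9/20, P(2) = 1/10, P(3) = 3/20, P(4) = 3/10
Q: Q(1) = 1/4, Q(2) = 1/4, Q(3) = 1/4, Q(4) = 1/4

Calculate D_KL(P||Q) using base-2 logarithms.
0.2178 bits

D_KL(P||Q) = Σ P(x) log₂(P(x)/Q(x))

Computing term by term:
  P(1)·log₂(P(1)/Q(1)) = (9/20)·log₂((9/20)/(1/4)) = 0.38160
  P(2)·log₂(P(2)/Q(2)) = (1/10)·log₂((1/10)/(1/4)) = -0.13219
  P(3)·log₂(P(3)/Q(3)) = (3/20)·log₂((3/20)/(1/4)) = -0.11054
  P(4)·log₂(P(4)/Q(4)) = (3/10)·log₂((3/10)/(1/4)) = 0.07891

D_KL(P||Q) = 0.38160 - 0.13219 - 0.11054 + 0.07891 = 0.21778 ≈ 0.2178 bits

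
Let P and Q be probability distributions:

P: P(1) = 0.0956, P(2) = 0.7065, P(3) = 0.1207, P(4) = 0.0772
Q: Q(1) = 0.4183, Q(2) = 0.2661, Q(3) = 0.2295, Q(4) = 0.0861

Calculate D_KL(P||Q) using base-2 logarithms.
0.6676 bits

D_KL(P||Q) = Σ P(x) log₂(P(x)/Q(x))

Computing term by term:
  P(1)·log₂(P(1)/Q(1)) = 0.0956·log₂(0.0956/0.4183) = -0.20358
  P(2)·log₂(P(2)/Q(2)) = 0.7065·log₂(0.7065/0.2661) = 0.99526
  P(3)·log₂(P(3)/Q(3)) = 0.1207·log₂(0.1207/0.2295) = -0.11190
  P(4)·log₂(P(4)/Q(4)) = 0.0772·log₂(0.0772/0.0861) = -0.01215

D_KL(P||Q) = -0.20358 + 0.99526 - 0.11190 - 0.01215 = 0.66763 ≈ 0.6676 bits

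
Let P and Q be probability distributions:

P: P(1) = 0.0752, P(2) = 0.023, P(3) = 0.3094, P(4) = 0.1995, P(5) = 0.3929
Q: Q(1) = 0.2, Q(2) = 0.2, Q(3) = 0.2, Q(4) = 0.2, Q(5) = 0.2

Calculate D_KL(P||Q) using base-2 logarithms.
0.3989 bits

D_KL(P||Q) = Σ P(x) log₂(P(x)/Q(x))

Computing term by term:
  P(1)·log₂(P(1)/Q(1)) = 0.0752·log₂(0.0752/0.2) = -0.10612
  P(2)·log₂(P(2)/Q(2)) = 0.023·log₂(0.023/0.2) = -0.07177
  P(3)·log₂(P(3)/Q(3)) = 0.3094·log₂(0.3094/0.2) = 0.19476
  P(4)·log₂(P(4)/Q(4)) = 0.1995·log₂(0.1995/0.2) = -0.00072
  P(5)·log₂(P(5)/Q(5)) = 0.3929·log₂(0.3929/0.2) = 0.38275

D_KL(P||Q) = -0.10612 - 0.07177 + 0.19476 - 0.00072 + 0.38275 = 0.39890 ≈ 0.3989 bits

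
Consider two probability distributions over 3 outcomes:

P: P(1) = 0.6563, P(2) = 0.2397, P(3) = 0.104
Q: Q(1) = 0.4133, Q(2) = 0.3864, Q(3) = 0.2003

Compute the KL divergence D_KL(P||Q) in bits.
0.1744 bits

D_KL(P||Q) = Σ P(x) log₂(P(x)/Q(x))

Computing term by term:
  P(1)·log₂(P(1)/Q(1)) = 0.6563·log₂(0.6563/0.4133) = 0.43786
  P(2)·log₂(P(2)/Q(2)) = 0.2397·log₂(0.2397/0.3864) = -0.16512
  P(3)·log₂(P(3)/Q(3)) = 0.104·log₂(0.104/0.2003) = -0.09834

D_KL(P||Q) = 0.43786 - 0.16512 - 0.09834 = 0.17440 ≈ 0.1744 bits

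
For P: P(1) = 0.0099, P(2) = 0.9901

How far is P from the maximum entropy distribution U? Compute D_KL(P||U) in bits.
0.9199 bits

U(i) = 1/2 for all i

D_KL(P||U) = Σ P(x) log₂(P(x) / (1/2))
           = Σ P(x) log₂(P(x)) + log₂(2)
           = log₂(2) - H(P)

H(P) = -Σ P(x) log₂(P(x)):
  -P(1)·log₂(P(1)) = -(0.0099)·log₂(0.0099) = 0.06592
  -P(2)·log₂(P(2)) = -(0.9901)·log₂(0.9901) = 0.01421
H(P) = 0.06592 + 0.01421 = 0.08013 bits

log₂(2) = 1.00000 bits

D_KL(P||U) = 1.00000 - 0.08013 = 0.91987 ≈ 0.9199 bits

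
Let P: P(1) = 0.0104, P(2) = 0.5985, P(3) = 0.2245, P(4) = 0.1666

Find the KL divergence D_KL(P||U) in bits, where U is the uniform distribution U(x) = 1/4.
0.5737 bits

U(i) = 1/4 for all i

D_KL(P||U) = Σ P(x) log₂(P(x) / (1/4))
           = Σ P(x) log₂(P(x)) + log₂(4)
           = log₂(4) - H(P)

H(P) = -Σ P(x) log₂(P(x)):
  -P(1)·log₂(P(1)) = -(0.0104)·log₂(0.0104) = 0.06851
  -P(2)·log₂(P(2)) = -(0.5985)·log₂(0.5985) = 0.44324
  -P(3)·log₂(P(3)) = -(0.2245)·log₂(0.2245) = 0.48385
  -P(4)·log₂(P(4)) = -(0.1666)·log₂(0.1666) = 0.43075
H(P) = 0.06851 + 0.44324 + 0.48385 + 0.43075 = 1.42635 bits

log₂(4) = 2.00000 bits

D_KL(P||U) = 2.00000 - 1.42635 = 0.57365 ≈ 0.5737 bits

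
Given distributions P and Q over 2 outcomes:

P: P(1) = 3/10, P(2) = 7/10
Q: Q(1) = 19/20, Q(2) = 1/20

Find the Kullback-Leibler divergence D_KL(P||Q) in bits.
2.1663 bits

D_KL(P||Q) = Σ P(x) log₂(P(x)/Q(x))

Computing term by term:
  P(1)·log₂(P(1)/Q(1)) = (3/10)·log₂((3/10)/(19/20)) = -0.49889
  P(2)·log₂(P(2)/Q(2)) = (7/10)·log₂((7/10)/(1/20)) = 2.66515

D_KL(P||Q) = -0.49889 + 2.66515 = 2.16626 ≈ 2.1663 bits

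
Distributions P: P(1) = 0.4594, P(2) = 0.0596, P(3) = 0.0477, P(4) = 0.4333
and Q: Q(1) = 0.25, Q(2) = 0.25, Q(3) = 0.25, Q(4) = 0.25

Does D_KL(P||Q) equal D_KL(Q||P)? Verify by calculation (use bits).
D_KL(P||Q) = 0.5098 bits, D_KL(Q||P) = 0.6968 bits. No — D_KL(P||Q) ≠ D_KL(Q||P) for this pair.

D_KL(P||Q) = Σ P(x) log₂(P(x)/Q(x))

Computing term by term:
  P(1)·log₂(P(1)/Q(1)) = 0.4594·log₂(0.4594/0.25) = 0.40327
  P(2)·log₂(P(2)/Q(2)) = 0.0596·log₂(0.0596/0.25) = -0.12329
  P(3)·log₂(P(3)/Q(3)) = 0.0477·log₂(0.0477/0.25) = -0.11400
  P(4)·log₂(P(4)/Q(4)) = 0.4333·log₂(0.4333/0.25) = 0.34380

D_KL(P||Q) = 0.40327 - 0.12329 - 0.11400 + 0.34380 = 0.50978 ≈ 0.5098 bits

D_KL(Q||P) = Σ Q(x) log₂(Q(x)/P(x))

Computing term by term:
  Q(1)·log₂(Q(1)/P(1)) = 0.25·log₂(0.25/0.4594) = -0.21946
  Q(2)·log₂(Q(2)/P(2)) = 0.25·log₂(0.25/0.0596) = 0.51714
  Q(3)·log₂(Q(3)/P(3)) = 0.25·log₂(0.25/0.0477) = 0.59747
  Q(4)·log₂(Q(4)/P(4)) = 0.25·log₂(0.25/0.4333) = -0.19836

D_KL(Q||P) = -0.21946 + 0.51714 + 0.59747 - 0.19836 = 0.69679 ≈ 0.6968 bits

These are NOT equal (difference: 0.1870 bits). KL divergence is asymmetric: D_KL(P||Q) ≠ D_KL(Q||P) in general.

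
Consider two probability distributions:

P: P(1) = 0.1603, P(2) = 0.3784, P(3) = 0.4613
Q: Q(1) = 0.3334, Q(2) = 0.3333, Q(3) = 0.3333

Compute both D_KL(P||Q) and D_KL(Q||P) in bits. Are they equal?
D_KL(P||Q) = 0.1162 bits, D_KL(Q||P) = 0.1349 bits. No, they are not equal.

D_KL(P||Q) = Σ P(x) log₂(P(x)/Q(x))

Computing term by term:
  P(1)·log₂(P(1)/Q(1)) = 0.1603·log₂(0.1603/0.3334) = -0.16935
  P(2)·log₂(P(2)/Q(2)) = 0.3784·log₂(0.3784/0.3333) = 0.06928
  P(3)·log₂(P(3)/Q(3)) = 0.4613·log₂(0.4613/0.3333) = 0.21630

D_KL(P||Q) = -0.16935 + 0.06928 + 0.21630 = 0.11623 ≈ 0.1162 bits

D_KL(Q||P) = Σ Q(x) log₂(Q(x)/P(x))

Computing term by term:
  Q(1)·log₂(Q(1)/P(1)) = 0.3334·log₂(0.3334/0.1603) = 0.35223
  Q(2)·log₂(Q(2)/P(2)) = 0.3333·log₂(0.3333/0.3784) = -0.06102
  Q(3)·log₂(Q(3)/P(3)) = 0.3333·log₂(0.3333/0.4613) = -0.15628

D_KL(Q||P) = 0.35223 - 0.06102 - 0.15628 = 0.13493 ≈ 0.1349 bits

These are NOT equal (difference: 0.0187 bits). KL divergence is asymmetric: D_KL(P||Q) ≠ D_KL(Q||P) in general.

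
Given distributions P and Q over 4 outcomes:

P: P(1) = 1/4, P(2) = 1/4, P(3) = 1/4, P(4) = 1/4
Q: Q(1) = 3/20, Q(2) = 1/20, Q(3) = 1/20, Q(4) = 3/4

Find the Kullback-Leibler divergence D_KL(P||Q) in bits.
0.9490 bits

D_KL(P||Q) = Σ P(x) log₂(P(x)/Q(x))

Computing term by term:
  P(1)·log₂(P(1)/Q(1)) = (1/4)·log₂((1/4)/(3/20)) = 0.18424
  P(2)·log₂(P(2)/Q(2)) = (1/4)·log₂((1/4)/(1/20)) = 0.58048
  P(3)·log₂(P(3)/Q(3)) = (1/4)·log₂((1/4)/(1/20)) = 0.58048
  P(4)·log₂(P(4)/Q(4)) = (1/4)·log₂((1/4)/(3/4)) = -0.39624

D_KL(P||Q) = 0.18424 + 0.58048 + 0.58048 - 0.39624 = 0.94896 ≈ 0.9490 bits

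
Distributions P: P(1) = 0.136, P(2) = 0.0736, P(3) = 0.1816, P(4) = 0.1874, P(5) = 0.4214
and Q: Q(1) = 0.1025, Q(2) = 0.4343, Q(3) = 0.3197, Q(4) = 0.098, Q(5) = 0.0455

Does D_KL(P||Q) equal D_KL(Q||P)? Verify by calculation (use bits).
D_KL(P||Q) = 1.2473 bits, D_KL(Q||P) = 1.0935 bits. No — D_KL(P||Q) ≠ D_KL(Q||P) for this pair.

D_KL(P||Q) = Σ P(x) log₂(P(x)/Q(x))

Computing term by term:
  P(1)·log₂(P(1)/Q(1)) = 0.136·log₂(0.136/0.1025) = 0.05549
  P(2)·log₂(P(2)/Q(2)) = 0.0736·log₂(0.0736/0.4343) = -0.18848
  P(3)·log₂(P(3)/Q(3)) = 0.1816·log₂(0.1816/0.3197) = -0.14818
  P(4)·log₂(P(4)/Q(4)) = 0.1874·log₂(0.1874/0.098) = 0.17527
  P(5)·log₂(P(5)/Q(5)) = 0.4214·log₂(0.4214/0.0455) = 1.35322

D_KL(P||Q) = 0.05549 - 0.18848 - 0.14818 + 0.17527 + 1.35322 = 1.24732 ≈ 1.2473 bits

D_KL(Q||P) = Σ Q(x) log₂(Q(x)/P(x))

Computing term by term:
  Q(1)·log₂(Q(1)/P(1)) = 0.1025·log₂(0.1025/0.136) = -0.04182
  Q(2)·log₂(Q(2)/P(2)) = 0.4343·log₂(0.4343/0.0736) = 1.11221
  Q(3)·log₂(Q(3)/P(3)) = 0.3197·log₂(0.3197/0.1816) = 0.26086
  Q(4)·log₂(Q(4)/P(4)) = 0.098·log₂(0.098/0.1874) = -0.09166
  Q(5)·log₂(Q(5)/P(5)) = 0.0455·log₂(0.0455/0.4214) = -0.14611

D_KL(Q||P) = -0.04182 + 1.11221 + 0.26086 - 0.09166 - 0.14611 = 1.09348 ≈ 1.0935 bits

These are NOT equal (difference: 0.1538 bits). KL divergence is asymmetric: D_KL(P||Q) ≠ D_KL(Q||P) in general.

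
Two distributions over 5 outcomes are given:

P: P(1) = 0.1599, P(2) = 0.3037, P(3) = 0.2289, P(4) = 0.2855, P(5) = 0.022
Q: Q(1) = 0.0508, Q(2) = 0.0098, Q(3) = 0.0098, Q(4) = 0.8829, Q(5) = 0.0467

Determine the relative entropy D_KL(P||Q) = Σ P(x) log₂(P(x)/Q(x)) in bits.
2.3206 bits

D_KL(P||Q) = Σ P(x) log₂(P(x)/Q(x))

Computing term by term:
  P(1)·log₂(P(1)/Q(1)) = 0.1599·log₂(0.1599/0.0508) = 0.26452
  P(2)·log₂(P(2)/Q(2)) = 0.3037·log₂(0.3037/0.0098) = 1.50445
  P(3)·log₂(P(3)/Q(3)) = 0.2289·log₂(0.2289/0.0098) = 1.04053
  P(4)·log₂(P(4)/Q(4)) = 0.2855·log₂(0.2855/0.8829) = -0.46501
  P(5)·log₂(P(5)/Q(5)) = 0.022·log₂(0.022/0.0467) = -0.02389

D_KL(P||Q) = 0.26452 + 1.50445 + 1.04053 - 0.46501 - 0.02389 = 2.32060 ≈ 2.3206 bits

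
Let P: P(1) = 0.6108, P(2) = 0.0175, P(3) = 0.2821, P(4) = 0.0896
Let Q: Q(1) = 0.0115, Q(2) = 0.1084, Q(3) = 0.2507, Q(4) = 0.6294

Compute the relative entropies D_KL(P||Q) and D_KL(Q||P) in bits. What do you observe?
D_KL(P||Q) = 3.2505 bits, D_KL(Q||P) = 1.9467 bits. The two directions give different values (D_KL(P||Q) exceeds D_KL(Q||P) by 1.3038 bits): KL divergence is asymmetric.

D_KL(P||Q) = Σ P(x) log₂(P(x)/Q(x))

Computing term by term:
  P(1)·log₂(P(1)/Q(1)) = 0.6108·log₂(0.6108/0.0115) = 3.50049
  P(2)·log₂(P(2)/Q(2)) = 0.0175·log₂(0.0175/0.1084) = -0.04604
  P(3)·log₂(P(3)/Q(3)) = 0.2821·log₂(0.2821/0.2507) = 0.04803
  P(4)·log₂(P(4)/Q(4)) = 0.0896·log₂(0.0896/0.6294) = -0.25199

D_KL(P||Q) = 3.50049 - 0.04604 + 0.04803 - 0.25199 = 3.25049 ≈ 3.2505 bits

D_KL(Q||P) = Σ Q(x) log₂(Q(x)/P(x))

Computing term by term:
  Q(1)·log₂(Q(1)/P(1)) = 0.0115·log₂(0.0115/0.6108) = -0.06591
  Q(2)·log₂(Q(2)/P(2)) = 0.1084·log₂(0.1084/0.0175) = 0.28519
  Q(3)·log₂(Q(3)/P(3)) = 0.2507·log₂(0.2507/0.2821) = -0.04268
  Q(4)·log₂(Q(4)/P(4)) = 0.6294·log₂(0.6294/0.0896) = 1.77013

D_KL(Q||P) = -0.06591 + 0.28519 - 0.04268 + 1.77013 = 1.94673 ≈ 1.9467 bits

These are NOT equal (difference: 1.3038 bits). KL divergence is asymmetric: D_KL(P||Q) ≠ D_KL(Q||P) in general.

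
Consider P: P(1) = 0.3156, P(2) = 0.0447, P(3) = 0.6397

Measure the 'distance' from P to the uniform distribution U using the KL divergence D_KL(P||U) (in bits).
0.4471 bits

U(i) = 1/3 for all i

D_KL(P||U) = Σ P(x) log₂(P(x) / (1/3))
           = Σ P(x) log₂(P(x)) + log₂(3)
           = log₂(3) - H(P)

H(P) = -Σ P(x) log₂(P(x)):
  -P(1)·log₂(P(1)) = -(0.3156)·log₂(0.3156) = 0.52511
  -P(2)·log₂(P(2)) = -(0.0447)·log₂(0.0447) = 0.20042
  -P(3)·log₂(P(3)) = -(0.6397)·log₂(0.6397) = 0.41231
H(P) = 0.52511 + 0.20042 + 0.41231 = 1.13784 bits

log₂(3) = 1.58496 bits

D_KL(P||U) = 1.58496 - 1.13784 = 0.44712 ≈ 0.4471 bits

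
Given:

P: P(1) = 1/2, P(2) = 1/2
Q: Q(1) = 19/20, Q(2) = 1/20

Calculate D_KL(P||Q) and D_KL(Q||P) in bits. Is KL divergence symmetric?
D_KL(P||Q) = 1.1980 bits, D_KL(Q||P) = 0.7136 bits. No, KL divergence is not symmetric.

D_KL(P||Q) = Σ P(x) log₂(P(x)/Q(x))

Computing term by term:
  P(1)·log₂(P(1)/Q(1)) = (1/2)·log₂((1/2)/(19/20)) = -0.46300
  P(2)·log₂(P(2)/Q(2)) = (1/2)·log₂((1/2)/(1/20)) = 1.66096

D_KL(P||Q) = -0.46300 + 1.66096 = 1.19796 ≈ 1.1980 bits

D_KL(Q||P) = Σ Q(x) log₂(Q(x)/P(x))

Computing term by term:
  Q(1)·log₂(Q(1)/P(1)) = (19/20)·log₂((19/20)/(1/2)) = 0.87970
  Q(2)·log₂(Q(2)/P(2)) = (1/20)·log₂((1/20)/(1/2)) = -0.16610

D_KL(Q||P) = 0.87970 - 0.16610 = 0.71360 ≈ 0.7136 bits

These are NOT equal (difference: 0.4844 bits). KL divergence is asymmetric: D_KL(P||Q) ≠ D_KL(Q||P) in general.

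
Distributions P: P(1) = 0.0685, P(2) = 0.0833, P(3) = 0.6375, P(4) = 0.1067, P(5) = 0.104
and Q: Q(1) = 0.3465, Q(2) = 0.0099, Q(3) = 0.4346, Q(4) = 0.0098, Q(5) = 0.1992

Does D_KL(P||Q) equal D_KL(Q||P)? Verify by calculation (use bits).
D_KL(P||Q) = 0.7182 bits, D_KL(Q||P) = 0.6927 bits. No — D_KL(P||Q) ≠ D_KL(Q||P) for this pair.

D_KL(P||Q) = Σ P(x) log₂(P(x)/Q(x))

Computing term by term:
  P(1)·log₂(P(1)/Q(1)) = 0.0685·log₂(0.0685/0.3465) = -0.16020
  P(2)·log₂(P(2)/Q(2)) = 0.0833·log₂(0.0833/0.0099) = 0.25597
  P(3)·log₂(P(3)/Q(3)) = 0.6375·log₂(0.6375/0.4346) = 0.35237
  P(4)·log₂(P(4)/Q(4)) = 0.1067·log₂(0.1067/0.0098) = 0.36754
  P(5)·log₂(P(5)/Q(5)) = 0.104·log₂(0.104/0.1992) = -0.09751

D_KL(P||Q) = -0.16020 + 0.25597 + 0.35237 + 0.36754 - 0.09751 = 0.71817 ≈ 0.7182 bits

D_KL(Q||P) = Σ Q(x) log₂(Q(x)/P(x))

Computing term by term:
  Q(1)·log₂(Q(1)/P(1)) = 0.3465·log₂(0.3465/0.0685) = 0.81035
  Q(2)·log₂(Q(2)/P(2)) = 0.0099·log₂(0.0099/0.0833) = -0.03042
  Q(3)·log₂(Q(3)/P(3)) = 0.4346·log₂(0.4346/0.6375) = -0.24022
  Q(4)·log₂(Q(4)/P(4)) = 0.0098·log₂(0.0098/0.1067) = -0.03376
  Q(5)·log₂(Q(5)/P(5)) = 0.1992·log₂(0.1992/0.104) = 0.18678

D_KL(Q||P) = 0.81035 - 0.03042 - 0.24022 - 0.03376 + 0.18678 = 0.69273 ≈ 0.6927 bits

These are NOT equal (difference: 0.0255 bits). KL divergence is asymmetric: D_KL(P||Q) ≠ D_KL(Q||P) in general.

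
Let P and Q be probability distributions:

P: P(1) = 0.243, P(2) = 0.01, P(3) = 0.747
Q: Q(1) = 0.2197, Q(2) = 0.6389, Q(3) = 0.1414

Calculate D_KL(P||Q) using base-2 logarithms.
1.7692 bits

D_KL(P||Q) = Σ P(x) log₂(P(x)/Q(x))

Computing term by term:
  P(1)·log₂(P(1)/Q(1)) = 0.243·log₂(0.243/0.2197) = 0.03534
  P(2)·log₂(P(2)/Q(2)) = 0.01·log₂(0.01/0.6389) = -0.05998
  P(3)·log₂(P(3)/Q(3)) = 0.747·log₂(0.747/0.1414) = 1.79379

D_KL(P||Q) = 0.03534 - 0.05998 + 1.79379 = 1.76915 ≈ 1.7692 bits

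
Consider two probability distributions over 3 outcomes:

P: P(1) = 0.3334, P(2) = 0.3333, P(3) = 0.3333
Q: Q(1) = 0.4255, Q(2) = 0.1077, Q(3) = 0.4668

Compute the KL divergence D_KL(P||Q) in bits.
0.2639 bits

D_KL(P||Q) = Σ P(x) log₂(P(x)/Q(x))

Computing term by term:
  P(1)·log₂(P(1)/Q(1)) = 0.3334·log₂(0.3334/0.4255) = -0.11733
  P(2)·log₂(P(2)/Q(2)) = 0.3333·log₂(0.3333/0.1077) = 0.54321
  P(3)·log₂(P(3)/Q(3)) = 0.3333·log₂(0.3333/0.4668) = -0.16198

D_KL(P||Q) = -0.11733 + 0.54321 - 0.16198 = 0.26390 ≈ 0.2639 bits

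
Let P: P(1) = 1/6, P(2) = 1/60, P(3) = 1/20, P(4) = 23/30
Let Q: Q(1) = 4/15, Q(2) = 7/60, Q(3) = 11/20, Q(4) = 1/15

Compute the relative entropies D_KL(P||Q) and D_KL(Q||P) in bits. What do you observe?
D_KL(P||Q) = 2.3686 bits, D_KL(Q||P) = 2.1761 bits. The two directions give different values (D_KL(P||Q) exceeds D_KL(Q||P) by 0.1925 bits): KL divergence is asymmetric.

D_KL(P||Q) = Σ P(x) log₂(P(x)/Q(x))

Computing term by term:
  P(1)·log₂(P(1)/Q(1)) = (1/6)·log₂((1/6)/(4/15)) = -0.11301
  P(2)·log₂(P(2)/Q(2)) = (1/60)·log₂((1/60)/(7/60)) = -0.04679
  P(3)·log₂(P(3)/Q(3)) = (1/20)·log₂((1/20)/(11/20)) = -0.17297
  P(4)·log₂(P(4)/Q(4)) = (23/30)·log₂((23/30)/(1/15)) = 2.70140

D_KL(P||Q) = -0.11301 - 0.04679 - 0.17297 + 2.70140 = 2.36863 ≈ 2.3686 bits

D_KL(Q||P) = Σ Q(x) log₂(Q(x)/P(x))

Computing term by term:
  Q(1)·log₂(Q(1)/P(1)) = (4/15)·log₂((4/15)/(1/6)) = 0.18082
  Q(2)·log₂(Q(2)/P(2)) = (7/60)·log₂((7/60)/(1/60)) = 0.32752
  Q(3)·log₂(Q(3)/P(3)) = (11/20)·log₂((11/20)/(1/20)) = 1.90269
  Q(4)·log₂(Q(4)/P(4)) = (1/15)·log₂((1/15)/(23/30)) = -0.23490

D_KL(Q||P) = 0.18082 + 0.32752 + 1.90269 - 0.23490 = 2.17613 ≈ 2.1761 bits

These are NOT equal (difference: 0.1925 bits). KL divergence is asymmetric: D_KL(P||Q) ≠ D_KL(Q||P) in general.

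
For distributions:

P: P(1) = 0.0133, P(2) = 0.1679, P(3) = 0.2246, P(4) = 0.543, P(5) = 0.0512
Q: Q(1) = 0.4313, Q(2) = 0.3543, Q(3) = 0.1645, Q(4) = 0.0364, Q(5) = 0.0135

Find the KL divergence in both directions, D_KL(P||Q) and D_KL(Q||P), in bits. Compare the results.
D_KL(P||Q) = 2.0689 bits, D_KL(Q||P) = 2.3047 bits. D_KL(Q||P) is larger than D_KL(P||Q) by 0.2358 bits; the two directions differ.

D_KL(P||Q) = Σ P(x) log₂(P(x)/Q(x))

Computing term by term:
  P(1)·log₂(P(1)/Q(1)) = 0.0133·log₂(0.0133/0.4313) = -0.06676
  P(2)·log₂(P(2)/Q(2)) = 0.1679·log₂(0.1679/0.3543) = -0.18089
  P(3)·log₂(P(3)/Q(3)) = 0.2246·log₂(0.2246/0.1645) = 0.10091
  P(4)·log₂(P(4)/Q(4)) = 0.543·log₂(0.543/0.0364) = 2.11713
  P(5)·log₂(P(5)/Q(5)) = 0.0512·log₂(0.0512/0.0135) = 0.09847

D_KL(P||Q) = -0.06676 - 0.18089 + 0.10091 + 2.11713 + 0.09847 = 2.06886 ≈ 2.0689 bits

D_KL(Q||P) = Σ Q(x) log₂(Q(x)/P(x))

Computing term by term:
  Q(1)·log₂(Q(1)/P(1)) = 0.4313·log₂(0.4313/0.0133) = 2.16478
  Q(2)·log₂(Q(2)/P(2)) = 0.3543·log₂(0.3543/0.1679) = 0.38171
  Q(3)·log₂(Q(3)/P(3)) = 0.1645·log₂(0.1645/0.2246) = -0.07390
  Q(4)·log₂(Q(4)/P(4)) = 0.0364·log₂(0.0364/0.543) = -0.14192
  Q(5)·log₂(Q(5)/P(5)) = 0.0135·log₂(0.0135/0.0512) = -0.02596

D_KL(Q||P) = 2.16478 + 0.38171 - 0.07390 - 0.14192 - 0.02596 = 2.30471 ≈ 2.3047 bits

These are NOT equal (difference: 0.2358 bits). KL divergence is asymmetric: D_KL(P||Q) ≠ D_KL(Q||P) in general.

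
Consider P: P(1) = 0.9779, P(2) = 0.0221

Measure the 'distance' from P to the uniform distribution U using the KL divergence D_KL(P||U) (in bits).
0.8469 bits

U(i) = 1/2 for all i

D_KL(P||U) = Σ P(x) log₂(P(x) / (1/2))
           = Σ P(x) log₂(P(x)) + log₂(2)
           = log₂(2) - H(P)

H(P) = -Σ P(x) log₂(P(x)):
  -P(1)·log₂(P(1)) = -(0.9779)·log₂(0.9779) = 0.03153
  -P(2)·log₂(P(2)) = -(0.0221)·log₂(0.0221) = 0.12155
H(P) = 0.03153 + 0.12155 = 0.15308 bits

log₂(2) = 1.00000 bits

D_KL(P||U) = 1.00000 - 0.15308 = 0.84692 ≈ 0.8469 bits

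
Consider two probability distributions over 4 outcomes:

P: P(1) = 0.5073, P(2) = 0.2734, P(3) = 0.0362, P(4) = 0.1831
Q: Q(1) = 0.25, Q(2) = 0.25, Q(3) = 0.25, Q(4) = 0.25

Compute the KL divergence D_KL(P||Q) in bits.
0.3700 bits

D_KL(P||Q) = Σ P(x) log₂(P(x)/Q(x))

Computing term by term:
  P(1)·log₂(P(1)/Q(1)) = 0.5073·log₂(0.5073/0.25) = 0.51791
  P(2)·log₂(P(2)/Q(2)) = 0.2734·log₂(0.2734/0.25) = 0.03529
  P(3)·log₂(P(3)/Q(3)) = 0.0362·log₂(0.0362/0.25) = -0.10092
  P(4)·log₂(P(4)/Q(4)) = 0.1831·log₂(0.1831/0.25) = -0.08227

D_KL(P||Q) = 0.51791 + 0.03529 - 0.10092 - 0.08227 = 0.37001 ≈ 0.3700 bits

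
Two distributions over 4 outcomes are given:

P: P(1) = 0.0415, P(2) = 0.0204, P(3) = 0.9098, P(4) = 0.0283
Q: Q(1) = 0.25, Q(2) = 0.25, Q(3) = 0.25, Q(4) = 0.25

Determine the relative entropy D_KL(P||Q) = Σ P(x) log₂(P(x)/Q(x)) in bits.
1.4253 bits

D_KL(P||Q) = Σ P(x) log₂(P(x)/Q(x))

Computing term by term:
  P(1)·log₂(P(1)/Q(1)) = 0.0415·log₂(0.0415/0.25) = -0.10752
  P(2)·log₂(P(2)/Q(2)) = 0.0204·log₂(0.0204/0.25) = -0.07375
  P(3)·log₂(P(3)/Q(3)) = 0.9098·log₂(0.9098/0.25) = 1.69552
  P(4)·log₂(P(4)/Q(4)) = 0.0283·log₂(0.0283/0.25) = -0.08895

D_KL(P||Q) = -0.10752 - 0.07375 + 1.69552 - 0.08895 = 1.42530 ≈ 1.4253 bits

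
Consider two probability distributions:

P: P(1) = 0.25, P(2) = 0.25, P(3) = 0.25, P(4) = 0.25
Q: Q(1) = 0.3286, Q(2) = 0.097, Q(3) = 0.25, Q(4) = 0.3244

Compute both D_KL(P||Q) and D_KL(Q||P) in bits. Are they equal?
D_KL(P||Q) = 0.1489 bits, D_KL(Q||P) = 0.1190 bits. No, they are not equal.

D_KL(P||Q) = Σ P(x) log₂(P(x)/Q(x))

Computing term by term:
  P(1)·log₂(P(1)/Q(1)) = 0.25·log₂(0.25/0.3286) = -0.09860
  P(2)·log₂(P(2)/Q(2)) = 0.25·log₂(0.25/0.097) = 0.34147
  P(3)·log₂(P(3)/Q(3)) = 0.25·log₂(0.25/0.25) = 0.00000
  P(4)·log₂(P(4)/Q(4)) = 0.25·log₂(0.25/0.3244) = -0.09396

D_KL(P||Q) = -0.09860 + 0.34147 + 0.00000 - 0.09396 = 0.14891 ≈ 0.1489 bits

D_KL(Q||P) = Σ Q(x) log₂(Q(x)/P(x))

Computing term by term:
  Q(1)·log₂(Q(1)/P(1)) = 0.3286·log₂(0.3286/0.25) = 0.12960
  Q(2)·log₂(Q(2)/P(2)) = 0.097·log₂(0.097/0.25) = -0.13249
  Q(3)·log₂(Q(3)/P(3)) = 0.25·log₂(0.25/0.25) = 0.00000
  Q(4)·log₂(Q(4)/P(4)) = 0.3244·log₂(0.3244/0.25) = 0.12192

D_KL(Q||P) = 0.12960 - 0.13249 + 0.00000 + 0.12192 = 0.11903 ≈ 0.1190 bits

These are NOT equal (difference: 0.0299 bits). KL divergence is asymmetric: D_KL(P||Q) ≠ D_KL(Q||P) in general.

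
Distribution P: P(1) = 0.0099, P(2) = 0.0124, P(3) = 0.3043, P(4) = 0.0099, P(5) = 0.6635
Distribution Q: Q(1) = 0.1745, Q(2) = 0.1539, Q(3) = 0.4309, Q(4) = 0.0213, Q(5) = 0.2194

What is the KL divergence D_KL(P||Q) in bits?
0.8096 bits

D_KL(P||Q) = Σ P(x) log₂(P(x)/Q(x))

Computing term by term:
  P(1)·log₂(P(1)/Q(1)) = 0.0099·log₂(0.0099/0.1745) = -0.04098
  P(2)·log₂(P(2)/Q(2)) = 0.0124·log₂(0.0124/0.1539) = -0.04506
  P(3)·log₂(P(3)/Q(3)) = 0.3043·log₂(0.3043/0.4309) = -0.15272
  P(4)·log₂(P(4)/Q(4)) = 0.0099·log₂(0.0099/0.0213) = -0.01094
  P(5)·log₂(P(5)/Q(5)) = 0.6635·log₂(0.6635/0.2194) = 1.05930

D_KL(P||Q) = -0.04098 - 0.04506 - 0.15272 - 0.01094 + 1.05930 = 0.80960 ≈ 0.8096 bits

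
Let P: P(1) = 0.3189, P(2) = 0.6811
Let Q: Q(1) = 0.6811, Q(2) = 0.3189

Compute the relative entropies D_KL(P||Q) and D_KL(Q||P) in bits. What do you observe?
D_KL(P||Q) = 0.3965 bits, D_KL(Q||P) = 0.3965 bits. The two directions give the same value here, because Q is a self-inverse relabeling of P; in general KL divergence is asymmetric.

D_KL(P||Q) = Σ P(x) log₂(P(x)/Q(x))

Computing term by term:
  P(1)·log₂(P(1)/Q(1)) = 0.3189·log₂(0.3189/0.6811) = -0.34912
  P(2)·log₂(P(2)/Q(2)) = 0.6811·log₂(0.6811/0.3189) = 0.74564

D_KL(P||Q) = -0.34912 + 0.74564 = 0.39652 ≈ 0.3965 bits

D_KL(Q||P) = Σ Q(x) log₂(Q(x)/P(x))

Computing term by term:
  Q(1)·log₂(Q(1)/P(1)) = 0.6811·log₂(0.6811/0.3189) = 0.74564
  Q(2)·log₂(Q(2)/P(2)) = 0.3189·log₂(0.3189/0.6811) = -0.34912

D_KL(Q||P) = 0.74564 - 0.34912 = 0.39652 ≈ 0.3965 bits

These ARE equal here. Q is P with outcomes relabeled (Q(1) = P(2), Q(2) = P(1)) by a relabeling that is its own inverse, so the two sums contain exactly the same terms in a different order. This is a special case — KL divergence is not symmetric in general: D_KL(P||Q) ≠ D_KL(Q||P) for most P, Q.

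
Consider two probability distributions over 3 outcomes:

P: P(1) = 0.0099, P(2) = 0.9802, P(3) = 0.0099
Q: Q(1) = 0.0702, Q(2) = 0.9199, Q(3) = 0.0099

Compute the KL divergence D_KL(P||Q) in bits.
0.0618 bits

D_KL(P||Q) = Σ P(x) log₂(P(x)/Q(x))

Computing term by term:
  P(1)·log₂(P(1)/Q(1)) = 0.0099·log₂(0.0099/0.0702) = -0.02798
  P(2)·log₂(P(2)/Q(2)) = 0.9802·log₂(0.9802/0.9199) = 0.08979
  P(3)·log₂(P(3)/Q(3)) = 0.0099·log₂(0.0099/0.0099) = 0.00000

D_KL(P||Q) = -0.02798 + 0.08979 + 0.00000 = 0.06181 ≈ 0.0618 bits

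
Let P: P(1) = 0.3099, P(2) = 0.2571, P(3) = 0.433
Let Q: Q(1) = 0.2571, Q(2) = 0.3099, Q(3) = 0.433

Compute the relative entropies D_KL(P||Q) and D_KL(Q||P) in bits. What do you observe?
D_KL(P||Q) = 0.0142 bits, D_KL(Q||P) = 0.0142 bits. The two directions give the same value here, because Q is a self-inverse relabeling of P; in general KL divergence is asymmetric.

D_KL(P||Q) = Σ P(x) log₂(P(x)/Q(x))

Computing term by term:
  P(1)·log₂(P(1)/Q(1)) = 0.3099·log₂(0.3099/0.2571) = 0.08351
  P(2)·log₂(P(2)/Q(2)) = 0.2571·log₂(0.2571/0.3099) = -0.06928
  P(3)·log₂(P(3)/Q(3)) = 0.433·log₂(0.433/0.433) = 0.00000

D_KL(P||Q) = 0.08351 - 0.06928 + 0.00000 = 0.01423 ≈ 0.0142 bits

D_KL(Q||P) = Σ Q(x) log₂(Q(x)/P(x))

Computing term by term:
  Q(1)·log₂(Q(1)/P(1)) = 0.2571·log₂(0.2571/0.3099) = -0.06928
  Q(2)·log₂(Q(2)/P(2)) = 0.3099·log₂(0.3099/0.2571) = 0.08351
  Q(3)·log₂(Q(3)/P(3)) = 0.433·log₂(0.433/0.433) = 0.00000

D_KL(Q||P) = -0.06928 + 0.08351 + 0.00000 = 0.01423 ≈ 0.0142 bits

These ARE equal here. Q is P with outcomes relabeled (Q(1) = P(2), Q(2) = P(1)) by a relabeling that is its own inverse, so the two sums contain exactly the same terms in a different order. This is a special case — KL divergence is not symmetric in general: D_KL(P||Q) ≠ D_KL(Q||P) for most P, Q.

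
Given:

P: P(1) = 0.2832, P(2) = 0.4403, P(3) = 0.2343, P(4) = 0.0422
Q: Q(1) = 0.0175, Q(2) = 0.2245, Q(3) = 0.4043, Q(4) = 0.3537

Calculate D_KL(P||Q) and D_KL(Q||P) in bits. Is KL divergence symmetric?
D_KL(P||Q) = 1.2515 bits, D_KL(Q||P) = 1.1146 bits. No, KL divergence is not symmetric.

D_KL(P||Q) = Σ P(x) log₂(P(x)/Q(x))

Computing term by term:
  P(1)·log₂(P(1)/Q(1)) = 0.2832·log₂(0.2832/0.0175) = 1.13744
  P(2)·log₂(P(2)/Q(2)) = 0.4403·log₂(0.4403/0.2245) = 0.42787
  P(3)·log₂(P(3)/Q(3)) = 0.2343·log₂(0.2343/0.4043) = -0.18441
  P(4)·log₂(P(4)/Q(4)) = 0.0422·log₂(0.0422/0.3537) = -0.12944

D_KL(P||Q) = 1.13744 + 0.42787 - 0.18441 - 0.12944 = 1.25146 ≈ 1.2515 bits

D_KL(Q||P) = Σ Q(x) log₂(Q(x)/P(x))

Computing term by term:
  Q(1)·log₂(Q(1)/P(1)) = 0.0175·log₂(0.0175/0.2832) = -0.07029
  Q(2)·log₂(Q(2)/P(2)) = 0.2245·log₂(0.2245/0.4403) = -0.21816
  Q(3)·log₂(Q(3)/P(3)) = 0.4043·log₂(0.4043/0.2343) = 0.31821
  Q(4)·log₂(Q(4)/P(4)) = 0.3537·log₂(0.3537/0.0422) = 1.08487

D_KL(Q||P) = -0.07029 - 0.21816 + 0.31821 + 1.08487 = 1.11463 ≈ 1.1146 bits

These are NOT equal (difference: 0.1369 bits). KL divergence is asymmetric: D_KL(P||Q) ≠ D_KL(Q||P) in general.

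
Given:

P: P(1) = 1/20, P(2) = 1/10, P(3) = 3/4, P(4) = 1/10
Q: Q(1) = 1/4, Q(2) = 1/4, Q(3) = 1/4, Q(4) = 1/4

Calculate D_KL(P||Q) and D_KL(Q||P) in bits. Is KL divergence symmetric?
D_KL(P||Q) = 0.8082 bits, D_KL(Q||P) = 0.8452 bits. No, KL divergence is not symmetric.

D_KL(P||Q) = Σ P(x) log₂(P(x)/Q(x))

Computing term by term:
  P(1)·log₂(P(1)/Q(1)) = (1/20)·log₂((1/20)/(1/4)) = -0.11610
  P(2)·log₂(P(2)/Q(2)) = (1/10)·log₂((1/10)/(1/4)) = -0.13219
  P(3)·log₂(P(3)/Q(3)) = (3/4)·log₂((3/4)/(1/4)) = 1.18872
  P(4)·log₂(P(4)/Q(4)) = (1/10)·log₂((1/10)/(1/4)) = -0.13219

D_KL(P||Q) = -0.11610 - 0.13219 + 1.18872 - 0.13219 = 0.80824 ≈ 0.8082 bits

D_KL(Q||P) = Σ Q(x) log₂(Q(x)/P(x))

Computing term by term:
  Q(1)·log₂(Q(1)/P(1)) = (1/4)·log₂((1/4)/(1/20)) = 0.58048
  Q(2)·log₂(Q(2)/P(2)) = (1/4)·log₂((1/4)/(1/10)) = 0.33048
  Q(3)·log₂(Q(3)/P(3)) = (1/4)·log₂((1/4)/(3/4)) = -0.39624
  Q(4)·log₂(Q(4)/P(4)) = (1/4)·log₂((1/4)/(1/10)) = 0.33048

D_KL(Q||P) = 0.58048 + 0.33048 - 0.39624 + 0.33048 = 0.84520 ≈ 0.8452 bits

These are NOT equal (difference: 0.0370 bits). KL divergence is asymmetric: D_KL(P||Q) ≠ D_KL(Q||P) in general.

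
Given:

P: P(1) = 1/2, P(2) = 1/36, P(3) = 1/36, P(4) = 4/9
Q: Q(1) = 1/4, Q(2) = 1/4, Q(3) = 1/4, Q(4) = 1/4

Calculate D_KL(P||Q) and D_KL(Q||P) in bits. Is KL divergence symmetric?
D_KL(P||Q) = 0.6928 bits, D_KL(Q||P) = 1.1274 bits. No, KL divergence is not symmetric.

D_KL(P||Q) = Σ P(x) log₂(P(x)/Q(x))

Computing term by term:
  P(1)·log₂(P(1)/Q(1)) = (1/2)·log₂((1/2)/(1/4)) = 0.50000
  P(2)·log₂(P(2)/Q(2)) = (1/36)·log₂((1/36)/(1/4)) = -0.08805
  P(3)·log₂(P(3)/Q(3)) = (1/36)·log₂((1/36)/(1/4)) = -0.08805
  P(4)·log₂(P(4)/Q(4)) = (4/9)·log₂((4/9)/(1/4)) = 0.36892

D_KL(P||Q) = 0.50000 - 0.08805 - 0.08805 + 0.36892 = 0.69282 ≈ 0.6928 bits

D_KL(Q||P) = Σ Q(x) log₂(Q(x)/P(x))

Computing term by term:
  Q(1)·log₂(Q(1)/P(1)) = (1/4)·log₂((1/4)/(1/2)) = -0.25000
  Q(2)·log₂(Q(2)/P(2)) = (1/4)·log₂((1/4)/(1/36)) = 0.79248
  Q(3)·log₂(Q(3)/P(3)) = (1/4)·log₂((1/4)/(1/36)) = 0.79248
  Q(4)·log₂(Q(4)/P(4)) = (1/4)·log₂((1/4)/(4/9)) = -0.20752

D_KL(Q||P) = -0.25000 + 0.79248 + 0.79248 - 0.20752 = 1.12744 ≈ 1.1274 bits

These are NOT equal (difference: 0.4346 bits). KL divergence is asymmetric: D_KL(P||Q) ≠ D_KL(Q||P) in general.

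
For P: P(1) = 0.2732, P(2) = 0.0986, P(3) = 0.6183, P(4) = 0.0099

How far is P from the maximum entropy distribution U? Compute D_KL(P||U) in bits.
0.6642 bits

U(i) = 1/4 for all i

D_KL(P||U) = Σ P(x) log₂(P(x) / (1/4))
           = Σ P(x) log₂(P(x)) + log₂(4)
           = log₂(4) - H(P)

H(P) = -Σ P(x) log₂(P(x)):
  -P(1)·log₂(P(1)) = -(0.2732)·log₂(0.2732) = 0.51142
  -P(2)·log₂(P(2)) = -(0.0986)·log₂(0.0986) = 0.32955
  -P(3)·log₂(P(3)) = -(0.6183)·log₂(0.6183) = 0.42887
  -P(4)·log₂(P(4)) = -(0.0099)·log₂(0.0099) = 0.06592
H(P) = 0.51142 + 0.32955 + 0.42887 + 0.06592 = 1.33576 bits

log₂(4) = 2.00000 bits

D_KL(P||U) = 2.00000 - 1.33576 = 0.66424 ≈ 0.6642 bits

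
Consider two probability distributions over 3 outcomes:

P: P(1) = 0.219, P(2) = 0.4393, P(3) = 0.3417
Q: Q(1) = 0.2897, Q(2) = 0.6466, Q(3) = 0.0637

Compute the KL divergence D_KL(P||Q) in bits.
0.4947 bits

D_KL(P||Q) = Σ P(x) log₂(P(x)/Q(x))

Computing term by term:
  P(1)·log₂(P(1)/Q(1)) = 0.219·log₂(0.219/0.2897) = -0.08839
  P(2)·log₂(P(2)/Q(2)) = 0.4393·log₂(0.4393/0.6466) = -0.24498
  P(3)·log₂(P(3)/Q(3)) = 0.3417·log₂(0.3417/0.0637) = 0.82806

D_KL(P||Q) = -0.08839 - 0.24498 + 0.82806 = 0.49469 ≈ 0.4947 bits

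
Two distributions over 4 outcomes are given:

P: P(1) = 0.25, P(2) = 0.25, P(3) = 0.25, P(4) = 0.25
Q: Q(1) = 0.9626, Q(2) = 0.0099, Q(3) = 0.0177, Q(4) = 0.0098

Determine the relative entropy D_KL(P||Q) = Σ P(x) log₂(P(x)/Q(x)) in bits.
2.8016 bits

D_KL(P||Q) = Σ P(x) log₂(P(x)/Q(x))

Computing term by term:
  P(1)·log₂(P(1)/Q(1)) = 0.25·log₂(0.25/0.9626) = -0.48625
  P(2)·log₂(P(2)/Q(2)) = 0.25·log₂(0.25/0.0099) = 1.16459
  P(3)·log₂(P(3)/Q(3)) = 0.25·log₂(0.25/0.0177) = 0.95503
  P(4)·log₂(P(4)/Q(4)) = 0.25·log₂(0.25/0.0098) = 1.16825

D_KL(P||Q) = -0.48625 + 1.16459 + 0.95503 + 1.16825 = 2.80162 ≈ 2.8016 bits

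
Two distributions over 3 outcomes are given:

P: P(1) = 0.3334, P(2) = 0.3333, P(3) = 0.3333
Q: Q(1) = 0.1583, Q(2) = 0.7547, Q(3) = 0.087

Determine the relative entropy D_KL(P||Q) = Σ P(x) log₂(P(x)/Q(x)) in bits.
0.6111 bits

D_KL(P||Q) = Σ P(x) log₂(P(x)/Q(x))

Computing term by term:
  P(1)·log₂(P(1)/Q(1)) = 0.3334·log₂(0.3334/0.1583) = 0.35827
  P(2)·log₂(P(2)/Q(2)) = 0.3333·log₂(0.3333/0.7547) = -0.39299
  P(3)·log₂(P(3)/Q(3)) = 0.3333·log₂(0.3333/0.087) = 0.64585

D_KL(P||Q) = 0.35827 - 0.39299 + 0.64585 = 0.61113 ≈ 0.6111 bits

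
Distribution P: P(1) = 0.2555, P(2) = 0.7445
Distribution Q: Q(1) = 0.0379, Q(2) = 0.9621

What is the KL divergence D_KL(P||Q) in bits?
0.4280 bits

D_KL(P||Q) = Σ P(x) log₂(P(x)/Q(x))

Computing term by term:
  P(1)·log₂(P(1)/Q(1)) = 0.2555·log₂(0.2555/0.0379) = 0.70341
  P(2)·log₂(P(2)/Q(2)) = 0.7445·log₂(0.7445/0.9621) = -0.27540

D_KL(P||Q) = 0.70341 - 0.27540 = 0.42801 ≈ 0.4280 bits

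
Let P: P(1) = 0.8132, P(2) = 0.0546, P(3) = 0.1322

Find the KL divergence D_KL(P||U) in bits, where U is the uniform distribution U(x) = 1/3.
0.7274 bits

U(i) = 1/3 for all i

D_KL(P||U) = Σ P(x) log₂(P(x) / (1/3))
           = Σ P(x) log₂(P(x)) + log₂(3)
           = log₂(3) - H(P)

H(P) = -Σ P(x) log₂(P(x)):
  -P(1)·log₂(P(1)) = -(0.8132)·log₂(0.8132) = 0.24259
  -P(2)·log₂(P(2)) = -(0.0546)·log₂(0.0546) = 0.22904
  -P(3)·log₂(P(3)) = -(0.1322)·log₂(0.1322) = 0.38592
H(P) = 0.24259 + 0.22904 + 0.38592 = 0.85755 bits

log₂(3) = 1.58496 bits

D_KL(P||U) = 1.58496 - 0.85755 = 0.72741 ≈ 0.7274 bits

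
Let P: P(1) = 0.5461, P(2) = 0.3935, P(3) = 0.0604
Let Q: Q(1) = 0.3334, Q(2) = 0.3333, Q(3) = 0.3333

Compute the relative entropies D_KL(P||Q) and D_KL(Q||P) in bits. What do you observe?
D_KL(P||Q) = 0.3342 bits, D_KL(Q||P) = 0.5041 bits. The two directions give different values (D_KL(Q||P) exceeds D_KL(P||Q) by 0.1699 bits): KL divergence is asymmetric.

D_KL(P||Q) = Σ P(x) log₂(P(x)/Q(x))

Computing term by term:
  P(1)·log₂(P(1)/Q(1)) = 0.5461·log₂(0.5461/0.3334) = 0.38877
  P(2)·log₂(P(2)/Q(2)) = 0.3935·log₂(0.3935/0.3333) = 0.09426
  P(3)·log₂(P(3)/Q(3)) = 0.0604·log₂(0.0604/0.3333) = -0.14884

D_KL(P||Q) = 0.38877 + 0.09426 - 0.14884 = 0.33419 ≈ 0.3342 bits

D_KL(Q||P) = Σ Q(x) log₂(Q(x)/P(x))

Computing term by term:
  Q(1)·log₂(Q(1)/P(1)) = 0.3334·log₂(0.3334/0.5461) = -0.23735
  Q(2)·log₂(Q(2)/P(2)) = 0.3333·log₂(0.3333/0.3935) = -0.07984
  Q(3)·log₂(Q(3)/P(3)) = 0.3333·log₂(0.3333/0.0604) = 0.82132

D_KL(Q||P) = -0.23735 - 0.07984 + 0.82132 = 0.50413 ≈ 0.5041 bits

These are NOT equal (difference: 0.1699 bits). KL divergence is asymmetric: D_KL(P||Q) ≠ D_KL(Q||P) in general.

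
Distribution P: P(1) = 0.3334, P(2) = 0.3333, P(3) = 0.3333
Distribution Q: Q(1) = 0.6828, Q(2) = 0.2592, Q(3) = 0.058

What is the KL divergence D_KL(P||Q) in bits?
0.6169 bits

D_KL(P||Q) = Σ P(x) log₂(P(x)/Q(x))

Computing term by term:
  P(1)·log₂(P(1)/Q(1)) = 0.3334·log₂(0.3334/0.6828) = -0.34481
  P(2)·log₂(P(2)/Q(2)) = 0.3333·log₂(0.3333/0.2592) = 0.12091
  P(3)·log₂(P(3)/Q(3)) = 0.3333·log₂(0.3333/0.058) = 0.84081

D_KL(P||Q) = -0.34481 + 0.12091 + 0.84081 = 0.61691 ≈ 0.6169 bits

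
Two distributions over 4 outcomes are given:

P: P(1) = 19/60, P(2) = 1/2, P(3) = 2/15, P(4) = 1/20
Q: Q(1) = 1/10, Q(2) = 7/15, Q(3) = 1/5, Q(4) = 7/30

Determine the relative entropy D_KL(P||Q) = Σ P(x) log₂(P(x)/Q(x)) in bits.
0.3873 bits

D_KL(P||Q) = Σ P(x) log₂(P(x)/Q(x))

Computing term by term:
  P(1)·log₂(P(1)/Q(1)) = (19/60)·log₂((19/60)/(1/10)) = 0.52661
  P(2)·log₂(P(2)/Q(2)) = (1/2)·log₂((1/2)/(7/15)) = 0.04977
  P(3)·log₂(P(3)/Q(3)) = (2/15)·log₂((2/15)/(1/5)) = -0.07800
  P(4)·log₂(P(4)/Q(4)) = (1/20)·log₂((1/20)/(7/30)) = -0.11112

D_KL(P||Q) = 0.52661 + 0.04977 - 0.07800 - 0.11112 = 0.38726 ≈ 0.3873 bits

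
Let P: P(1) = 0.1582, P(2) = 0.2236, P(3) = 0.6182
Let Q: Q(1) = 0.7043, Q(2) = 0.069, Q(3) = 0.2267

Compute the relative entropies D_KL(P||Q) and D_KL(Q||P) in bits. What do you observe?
D_KL(P||Q) = 0.9332 bits, D_KL(Q||P) = 1.0722 bits. The two directions give different values (D_KL(Q||P) exceeds D_KL(P||Q) by 0.1390 bits): KL divergence is asymmetric.

D_KL(P||Q) = Σ P(x) log₂(P(x)/Q(x))

Computing term by term:
  P(1)·log₂(P(1)/Q(1)) = 0.1582·log₂(0.1582/0.7043) = -0.34083
  P(2)·log₂(P(2)/Q(2)) = 0.2236·log₂(0.2236/0.069) = 0.37928
  P(3)·log₂(P(3)/Q(3)) = 0.6182·log₂(0.6182/0.2267) = 0.89471

D_KL(P||Q) = -0.34083 + 0.37928 + 0.89471 = 0.93316 ≈ 0.9332 bits

D_KL(Q||P) = Σ Q(x) log₂(Q(x)/P(x))

Computing term by term:
  Q(1)·log₂(Q(1)/P(1)) = 0.7043·log₂(0.7043/0.1582) = 1.51737
  Q(2)·log₂(Q(2)/P(2)) = 0.069·log₂(0.069/0.2236) = -0.11704
  Q(3)·log₂(Q(3)/P(3)) = 0.2267·log₂(0.2267/0.6182) = -0.32810

D_KL(Q||P) = 1.51737 - 0.11704 - 0.32810 = 1.07223 ≈ 1.0722 bits

These are NOT equal (difference: 0.1390 bits). KL divergence is asymmetric: D_KL(P||Q) ≠ D_KL(Q||P) in general.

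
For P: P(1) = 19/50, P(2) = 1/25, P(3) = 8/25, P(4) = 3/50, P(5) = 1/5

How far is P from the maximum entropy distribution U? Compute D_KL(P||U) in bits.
0.3718 bits

U(i) = 1/5 for all i

D_KL(P||U) = Σ P(x) log₂(P(x) / (1/5))
           = Σ P(x) log₂(P(x)) + log₂(5)
           = log₂(5) - H(P)

H(P) = -Σ P(x) log₂(P(x)):
  -P(1)·log₂(P(1)) = -(19/50)·log₂(19/50) = 0.53045
  -P(2)·log₂(P(2)) = -(1/25)·log₂(1/25) = 0.18575
  -P(3)·log₂(P(3)) = -(8/25)·log₂(8/25) = 0.52603
  -P(4)·log₂(P(4)) = -(3/50)·log₂(3/50) = 0.24353
  -P(5)·log₂(P(5)) = -(1/5)·log₂(1/5) = 0.46439
H(P) = 0.53045 + 0.18575 + 0.52603 + 0.24353 + 0.46439 = 1.95015 bits

log₂(5) = 2.32193 bits

D_KL(P||U) = 2.32193 - 1.95015 = 0.37178 ≈ 0.3718 bits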